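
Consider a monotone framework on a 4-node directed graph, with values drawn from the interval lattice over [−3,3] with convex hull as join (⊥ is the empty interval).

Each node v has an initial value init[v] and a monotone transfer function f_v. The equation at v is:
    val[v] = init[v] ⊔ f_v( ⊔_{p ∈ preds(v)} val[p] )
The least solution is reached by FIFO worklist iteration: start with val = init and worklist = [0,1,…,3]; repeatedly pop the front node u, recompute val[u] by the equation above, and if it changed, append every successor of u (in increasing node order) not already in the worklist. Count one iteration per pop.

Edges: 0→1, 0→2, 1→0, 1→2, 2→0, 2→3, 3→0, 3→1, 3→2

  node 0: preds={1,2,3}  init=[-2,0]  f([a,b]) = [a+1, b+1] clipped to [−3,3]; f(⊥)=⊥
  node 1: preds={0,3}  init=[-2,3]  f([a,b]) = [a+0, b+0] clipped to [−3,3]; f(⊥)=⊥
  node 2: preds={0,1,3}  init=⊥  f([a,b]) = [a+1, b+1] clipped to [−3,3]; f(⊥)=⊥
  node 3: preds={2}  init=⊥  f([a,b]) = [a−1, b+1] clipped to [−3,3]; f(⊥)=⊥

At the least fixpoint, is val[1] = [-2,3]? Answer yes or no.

yes

Iteration log — 7 steps:
  step 1. node 0  ⊔preds=[-2,3]  new=[-2,3]  old=[-2,0]  +wl: 
  step 2. node 1  ⊔preds=[-2,3]  new=[-2,3]  stable
  step 3. node 2  ⊔preds=[-2,3]  new=[-1,3]  old=⊥  +wl: 0
  step 4. node 3  ⊔preds=[-1,3]  new=[-2,3]  old=⊥  +wl: 1,2
  step 5. node 0  ⊔preds=[-2,3]  new=[-2,3]  stable
  step 6. node 1  ⊔preds=[-2,3]  new=[-2,3]  stable
  step 7. node 2  ⊔preds=[-2,3]  new=[-1,3]  stable

Least fixpoint reached:
  node 0: [-2,3]
  node 1: [-2,3]
  node 2: [-1,3]
  node 3: [-2,3]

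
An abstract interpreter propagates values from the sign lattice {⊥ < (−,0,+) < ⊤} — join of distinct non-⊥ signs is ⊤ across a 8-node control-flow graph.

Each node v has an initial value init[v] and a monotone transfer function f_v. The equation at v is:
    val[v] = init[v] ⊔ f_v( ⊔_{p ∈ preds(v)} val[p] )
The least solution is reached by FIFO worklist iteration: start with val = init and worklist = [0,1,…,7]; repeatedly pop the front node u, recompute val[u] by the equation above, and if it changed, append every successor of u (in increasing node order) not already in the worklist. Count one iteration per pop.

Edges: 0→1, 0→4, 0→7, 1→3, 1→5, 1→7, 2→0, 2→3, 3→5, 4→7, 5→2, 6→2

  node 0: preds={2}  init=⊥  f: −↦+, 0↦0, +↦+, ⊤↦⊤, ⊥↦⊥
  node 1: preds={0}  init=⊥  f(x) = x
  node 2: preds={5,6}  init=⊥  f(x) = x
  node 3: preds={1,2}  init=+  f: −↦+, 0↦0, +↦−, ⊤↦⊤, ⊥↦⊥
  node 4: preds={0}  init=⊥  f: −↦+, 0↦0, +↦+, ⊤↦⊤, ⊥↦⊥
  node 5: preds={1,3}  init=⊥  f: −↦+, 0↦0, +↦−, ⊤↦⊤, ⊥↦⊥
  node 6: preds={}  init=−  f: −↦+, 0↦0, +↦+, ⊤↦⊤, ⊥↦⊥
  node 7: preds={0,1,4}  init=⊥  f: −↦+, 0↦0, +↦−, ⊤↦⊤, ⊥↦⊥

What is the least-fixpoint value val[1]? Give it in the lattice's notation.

Trace (23 dequeues):
  [1] u=0 | in ⊥ | out ⊥ | ==
  [2] u=1 | in ⊥ | out ⊥ | ==
  [3] u=2 | in − | out − | prev ⊥ | push {0}
  [4] u=3 | in − | out + | ==
  [5] u=4 | in ⊥ | out ⊥ | ==
  [6] u=5 | in + | out − | prev ⊥ | push {2}
  [7] u=6 | in ⊥ | out − | ==
  [8] u=7 | in ⊥ | out ⊥ | ==
  [9] u=0 | in − | out + | prev ⊥ | push {1,4,7}
  [10] u=2 | in − | out − | ==
  [11] u=1 | in + | out + | prev ⊥ | push {3,5}
  [12] u=4 | in + | out + | prev ⊥ | push {}
  [13] u=7 | in + | out − | prev ⊥ | push {}
  [14] u=3 | in ⊤ | out ⊤ | prev + | push {}
  [15] u=5 | in ⊤ | out ⊤ | prev − | push {2}
  [16] u=2 | in ⊤ | out ⊤ | prev − | push {0,3}
  [17] u=0 | in ⊤ | out ⊤ | prev + | push {1,4,7}
  [18] u=3 | in ⊤ | out ⊤ | ==
  [19] u=1 | in ⊤ | out ⊤ | prev + | push {3,5}
  [20] u=4 | in ⊤ | out ⊤ | prev + | push {}
  [21] u=7 | in ⊤ | out ⊤ | prev − | push {}
  [22] u=3 | in ⊤ | out ⊤ | ==
  [23] u=5 | in ⊤ | out ⊤ | ==

Converged values:
  [0] ⊤
  [1] ⊤
  [2] ⊤
  [3] ⊤
  [4] ⊤
  [5] ⊤
  [6] −
  [7] ⊤

⊤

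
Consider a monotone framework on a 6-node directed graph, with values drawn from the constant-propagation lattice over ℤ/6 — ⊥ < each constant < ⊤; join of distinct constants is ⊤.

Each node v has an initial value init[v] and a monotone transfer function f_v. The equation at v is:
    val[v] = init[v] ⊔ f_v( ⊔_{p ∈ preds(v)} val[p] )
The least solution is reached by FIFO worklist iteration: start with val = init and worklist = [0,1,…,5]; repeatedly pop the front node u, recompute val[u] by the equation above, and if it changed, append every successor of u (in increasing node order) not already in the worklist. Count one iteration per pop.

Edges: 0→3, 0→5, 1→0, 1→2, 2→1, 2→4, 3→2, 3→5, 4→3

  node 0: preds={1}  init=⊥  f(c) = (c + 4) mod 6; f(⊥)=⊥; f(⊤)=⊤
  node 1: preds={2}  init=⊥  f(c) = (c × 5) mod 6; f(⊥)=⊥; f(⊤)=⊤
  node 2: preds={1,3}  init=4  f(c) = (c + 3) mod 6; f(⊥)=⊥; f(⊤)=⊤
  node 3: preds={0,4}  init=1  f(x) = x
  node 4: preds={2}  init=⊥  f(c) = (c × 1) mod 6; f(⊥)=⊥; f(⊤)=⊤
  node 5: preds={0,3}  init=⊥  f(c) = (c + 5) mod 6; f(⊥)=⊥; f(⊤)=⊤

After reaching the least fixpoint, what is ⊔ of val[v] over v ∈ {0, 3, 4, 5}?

⊤

Iteration log — 14 steps:
  step 1. node 0  ⊔preds=⊥  new=⊥  stable
  step 2. node 1  ⊔preds=4  new=2  old=⊥  +wl: 0
  step 3. node 2  ⊔preds=⊤  new=⊤  old=4  +wl: 1
  step 4. node 3  ⊔preds=⊥  new=1  stable
  step 5. node 4  ⊔preds=⊤  new=⊤  old=⊥  +wl: 3
  step 6. node 5  ⊔preds=1  new=0  old=⊥  +wl: 
  step 7. node 0  ⊔preds=2  new=0  old=⊥  +wl: 5
  step 8. node 1  ⊔preds=⊤  new=⊤  old=2  +wl: 0,2
  step 9. node 3  ⊔preds=⊤  new=⊤  old=1  +wl: 
  step 10. node 5  ⊔preds=⊤  new=⊤  old=0  +wl: 
  step 11. node 0  ⊔preds=⊤  new=⊤  old=0  +wl: 3,5
  step 12. node 2  ⊔preds=⊤  new=⊤  stable
  step 13. node 3  ⊔preds=⊤  new=⊤  stable
  step 14. node 5  ⊔preds=⊤  new=⊤  stable

Least fixpoint reached:
  node 0: ⊤
  node 1: ⊤
  node 2: ⊤
  node 3: ⊤
  node 4: ⊤
  node 5: ⊤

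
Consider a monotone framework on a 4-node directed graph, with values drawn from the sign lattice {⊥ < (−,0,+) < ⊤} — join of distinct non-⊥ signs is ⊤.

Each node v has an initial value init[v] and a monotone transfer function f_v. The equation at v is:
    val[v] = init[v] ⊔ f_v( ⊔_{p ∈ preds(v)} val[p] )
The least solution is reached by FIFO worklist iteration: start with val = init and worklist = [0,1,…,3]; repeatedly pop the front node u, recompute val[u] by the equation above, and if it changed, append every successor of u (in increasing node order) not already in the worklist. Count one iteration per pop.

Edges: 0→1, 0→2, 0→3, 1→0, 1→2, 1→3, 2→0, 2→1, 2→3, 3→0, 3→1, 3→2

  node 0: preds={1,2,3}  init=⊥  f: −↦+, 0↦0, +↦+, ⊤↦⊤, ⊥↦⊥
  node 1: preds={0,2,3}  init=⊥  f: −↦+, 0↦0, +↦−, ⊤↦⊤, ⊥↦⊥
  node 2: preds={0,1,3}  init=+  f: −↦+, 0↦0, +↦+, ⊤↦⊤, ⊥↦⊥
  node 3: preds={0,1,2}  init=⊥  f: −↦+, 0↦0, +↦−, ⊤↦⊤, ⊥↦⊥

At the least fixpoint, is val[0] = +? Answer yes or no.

no

Worklist (9 pops):
  #1 pop 0: in=+ → + (was ⊥); enqueue []
  #2 pop 1: in=+ → − (was ⊥); enqueue [0]
  #3 pop 2: in=⊤ → ⊤ (was +); enqueue [1]
  #4 pop 3: in=⊤ → ⊤ (was ⊥); enqueue [2]
  #5 pop 0: in=⊤ → ⊤ (was +); enqueue [3]
  #6 pop 1: in=⊤ → ⊤ (was −); enqueue [0]
  #7 pop 2: in=⊤ → ⊤ (no change)
  #8 pop 3: in=⊤ → ⊤ (no change)
  #9 pop 0: in=⊤ → ⊤ (no change)

Fixpoint:
  val[0] = ⊤
  val[1] = ⊤
  val[2] = ⊤
  val[3] = ⊤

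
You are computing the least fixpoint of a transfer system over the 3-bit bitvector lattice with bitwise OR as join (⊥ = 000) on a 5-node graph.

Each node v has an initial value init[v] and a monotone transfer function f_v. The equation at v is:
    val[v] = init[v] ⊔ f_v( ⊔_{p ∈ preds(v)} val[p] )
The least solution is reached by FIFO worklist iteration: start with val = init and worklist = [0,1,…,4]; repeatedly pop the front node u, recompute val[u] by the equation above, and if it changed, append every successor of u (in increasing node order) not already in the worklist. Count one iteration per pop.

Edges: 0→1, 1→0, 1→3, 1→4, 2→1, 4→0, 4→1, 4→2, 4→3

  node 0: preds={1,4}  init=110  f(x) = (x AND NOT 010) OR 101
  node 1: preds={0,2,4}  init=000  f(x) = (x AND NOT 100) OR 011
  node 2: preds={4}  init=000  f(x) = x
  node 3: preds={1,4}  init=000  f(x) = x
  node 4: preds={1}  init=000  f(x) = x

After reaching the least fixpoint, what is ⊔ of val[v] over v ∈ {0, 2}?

Trace (10 dequeues):
  [1] u=0 | in 000 | out 111 | prev 110 | push {}
  [2] u=1 | in 111 | out 011 | prev 000 | push {0}
  [3] u=2 | in 000 | out 000 | ==
  [4] u=3 | in 011 | out 011 | prev 000 | push {}
  [5] u=4 | in 011 | out 011 | prev 000 | push {1,2,3}
  [6] u=0 | in 011 | out 111 | ==
  [7] u=1 | in 111 | out 011 | ==
  [8] u=2 | in 011 | out 011 | prev 000 | push {1}
  [9] u=3 | in 011 | out 011 | ==
  [10] u=1 | in 111 | out 011 | ==

Converged values:
  [0] 111
  [1] 011
  [2] 011
  [3] 011
  [4] 011

111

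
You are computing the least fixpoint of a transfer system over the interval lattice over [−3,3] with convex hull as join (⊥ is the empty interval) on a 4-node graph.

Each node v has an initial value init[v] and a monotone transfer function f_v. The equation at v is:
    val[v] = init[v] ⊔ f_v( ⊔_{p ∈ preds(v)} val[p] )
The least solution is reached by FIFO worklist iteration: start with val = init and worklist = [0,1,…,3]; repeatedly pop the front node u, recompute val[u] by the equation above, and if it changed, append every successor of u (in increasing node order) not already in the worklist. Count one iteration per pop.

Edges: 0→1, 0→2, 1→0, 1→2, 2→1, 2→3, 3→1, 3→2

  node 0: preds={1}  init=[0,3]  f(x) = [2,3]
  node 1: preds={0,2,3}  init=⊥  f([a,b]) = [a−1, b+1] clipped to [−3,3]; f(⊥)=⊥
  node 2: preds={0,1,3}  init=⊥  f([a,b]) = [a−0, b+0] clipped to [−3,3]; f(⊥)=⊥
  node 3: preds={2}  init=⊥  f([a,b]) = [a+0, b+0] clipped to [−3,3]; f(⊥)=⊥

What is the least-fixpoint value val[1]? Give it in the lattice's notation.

Trace (16 dequeues):
  [1] u=0 | in ⊥ | out [0,3] | ==
  [2] u=1 | in [0,3] | out [-1,3] | prev ⊥ | push {0}
  [3] u=2 | in [-1,3] | out [-1,3] | prev ⊥ | push {1}
  [4] u=3 | in [-1,3] | out [-1,3] | prev ⊥ | push {2}
  [5] u=0 | in [-1,3] | out [0,3] | ==
  [6] u=1 | in [-1,3] | out [-2,3] | prev [-1,3] | push {0}
  [7] u=2 | in [-2,3] | out [-2,3] | prev [-1,3] | push {1,3}
  [8] u=0 | in [-2,3] | out [0,3] | ==
  [9] u=1 | in [-2,3] | out [-3,3] | prev [-2,3] | push {0,2}
  [10] u=3 | in [-2,3] | out [-2,3] | prev [-1,3] | push {1}
  [11] u=0 | in [-3,3] | out [0,3] | ==
  [12] u=2 | in [-3,3] | out [-3,3] | prev [-2,3] | push {3}
  [13] u=1 | in [-3,3] | out [-3,3] | ==
  [14] u=3 | in [-3,3] | out [-3,3] | prev [-2,3] | push {1,2}
  [15] u=1 | in [-3,3] | out [-3,3] | ==
  [16] u=2 | in [-3,3] | out [-3,3] | ==

Converged values:
  [0] [0,3]
  [1] [-3,3]
  [2] [-3,3]
  [3] [-3,3]

[-3,3]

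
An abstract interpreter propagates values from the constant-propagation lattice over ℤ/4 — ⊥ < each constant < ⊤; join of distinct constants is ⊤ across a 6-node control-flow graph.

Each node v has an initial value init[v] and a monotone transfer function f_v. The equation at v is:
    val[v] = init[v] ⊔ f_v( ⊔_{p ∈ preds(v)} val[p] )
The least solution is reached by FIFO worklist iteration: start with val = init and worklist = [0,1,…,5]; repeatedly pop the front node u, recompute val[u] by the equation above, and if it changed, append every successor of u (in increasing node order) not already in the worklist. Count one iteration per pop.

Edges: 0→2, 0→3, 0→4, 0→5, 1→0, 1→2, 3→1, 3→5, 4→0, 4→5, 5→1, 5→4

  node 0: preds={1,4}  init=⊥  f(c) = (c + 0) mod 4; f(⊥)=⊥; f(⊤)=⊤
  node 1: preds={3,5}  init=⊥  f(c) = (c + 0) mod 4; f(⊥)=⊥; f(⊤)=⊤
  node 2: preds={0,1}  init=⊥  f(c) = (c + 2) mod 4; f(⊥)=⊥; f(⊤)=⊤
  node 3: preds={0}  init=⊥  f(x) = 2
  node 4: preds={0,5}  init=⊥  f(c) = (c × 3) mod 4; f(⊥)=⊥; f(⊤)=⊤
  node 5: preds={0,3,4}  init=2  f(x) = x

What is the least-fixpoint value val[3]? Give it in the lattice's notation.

2

Iteration log — 12 steps:
  step 1. node 0  ⊔preds=⊥  new=⊥  stable
  step 2. node 1  ⊔preds=2  new=2  old=⊥  +wl: 0
  step 3. node 2  ⊔preds=2  new=0  old=⊥  +wl: 
  step 4. node 3  ⊔preds=⊥  new=2  old=⊥  +wl: 1
  step 5. node 4  ⊔preds=2  new=2  old=⊥  +wl: 
  step 6. node 5  ⊔preds=2  new=2  stable
  step 7. node 0  ⊔preds=2  new=2  old=⊥  +wl: 2,3,4,5
  step 8. node 1  ⊔preds=2  new=2  stable
  step 9. node 2  ⊔preds=2  new=0  stable
  step 10. node 3  ⊔preds=2  new=2  stable
  step 11. node 4  ⊔preds=2  new=2  stable
  step 12. node 5  ⊔preds=2  new=2  stable

Least fixpoint reached:
  node 0: 2
  node 1: 2
  node 2: 0
  node 3: 2
  node 4: 2
  node 5: 2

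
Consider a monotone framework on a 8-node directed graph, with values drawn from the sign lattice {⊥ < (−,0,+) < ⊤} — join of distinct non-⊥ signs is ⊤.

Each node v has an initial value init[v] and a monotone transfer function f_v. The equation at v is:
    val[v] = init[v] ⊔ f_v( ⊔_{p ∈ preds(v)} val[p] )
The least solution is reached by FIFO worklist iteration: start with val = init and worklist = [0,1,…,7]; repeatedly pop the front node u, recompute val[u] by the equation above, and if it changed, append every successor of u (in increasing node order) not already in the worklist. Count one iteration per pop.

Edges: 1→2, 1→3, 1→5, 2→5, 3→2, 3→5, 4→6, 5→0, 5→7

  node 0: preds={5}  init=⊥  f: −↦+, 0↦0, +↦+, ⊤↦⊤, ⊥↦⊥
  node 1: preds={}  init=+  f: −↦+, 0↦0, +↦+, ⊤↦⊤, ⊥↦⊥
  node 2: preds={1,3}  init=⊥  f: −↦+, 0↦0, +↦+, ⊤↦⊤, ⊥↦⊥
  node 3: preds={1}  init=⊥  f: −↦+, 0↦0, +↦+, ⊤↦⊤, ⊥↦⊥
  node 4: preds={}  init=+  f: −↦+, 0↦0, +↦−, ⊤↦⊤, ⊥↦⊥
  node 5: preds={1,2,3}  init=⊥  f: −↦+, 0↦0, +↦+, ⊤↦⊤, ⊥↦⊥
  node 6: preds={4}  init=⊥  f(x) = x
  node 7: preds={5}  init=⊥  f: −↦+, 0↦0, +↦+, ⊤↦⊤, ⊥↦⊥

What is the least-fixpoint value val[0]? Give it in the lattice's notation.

Trace (10 dequeues):
  [1] u=0 | in ⊥ | out ⊥ | ==
  [2] u=1 | in ⊥ | out + | ==
  [3] u=2 | in + | out + | prev ⊥ | push {}
  [4] u=3 | in + | out + | prev ⊥ | push {2}
  [5] u=4 | in ⊥ | out + | ==
  [6] u=5 | in + | out + | prev ⊥ | push {0}
  [7] u=6 | in + | out + | prev ⊥ | push {}
  [8] u=7 | in + | out + | prev ⊥ | push {}
  [9] u=2 | in + | out + | ==
  [10] u=0 | in + | out + | prev ⊥ | push {}

Converged values:
  [0] +
  [1] +
  [2] +
  [3] +
  [4] +
  [5] +
  [6] +
  [7] +

+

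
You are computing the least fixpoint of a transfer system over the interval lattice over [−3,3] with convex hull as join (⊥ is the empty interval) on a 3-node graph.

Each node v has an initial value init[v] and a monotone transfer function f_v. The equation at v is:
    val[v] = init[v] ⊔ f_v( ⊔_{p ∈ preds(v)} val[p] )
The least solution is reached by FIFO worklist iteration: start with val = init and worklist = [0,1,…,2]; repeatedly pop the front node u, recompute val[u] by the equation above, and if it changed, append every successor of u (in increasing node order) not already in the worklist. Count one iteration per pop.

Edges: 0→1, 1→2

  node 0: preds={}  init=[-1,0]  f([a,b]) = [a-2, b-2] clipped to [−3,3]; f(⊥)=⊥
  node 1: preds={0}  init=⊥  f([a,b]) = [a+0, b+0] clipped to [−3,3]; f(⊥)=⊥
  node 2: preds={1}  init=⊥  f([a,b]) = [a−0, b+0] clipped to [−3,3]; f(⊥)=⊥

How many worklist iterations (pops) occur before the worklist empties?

Trace (3 dequeues):
  [1] u=0 | in ⊥ | out [-1,0] | ==
  [2] u=1 | in [-1,0] | out [-1,0] | prev ⊥ | push {}
  [3] u=2 | in [-1,0] | out [-1,0] | prev ⊥ | push {}

Converged values:
  [0] [-1,0]
  [1] [-1,0]
  [2] [-1,0]

3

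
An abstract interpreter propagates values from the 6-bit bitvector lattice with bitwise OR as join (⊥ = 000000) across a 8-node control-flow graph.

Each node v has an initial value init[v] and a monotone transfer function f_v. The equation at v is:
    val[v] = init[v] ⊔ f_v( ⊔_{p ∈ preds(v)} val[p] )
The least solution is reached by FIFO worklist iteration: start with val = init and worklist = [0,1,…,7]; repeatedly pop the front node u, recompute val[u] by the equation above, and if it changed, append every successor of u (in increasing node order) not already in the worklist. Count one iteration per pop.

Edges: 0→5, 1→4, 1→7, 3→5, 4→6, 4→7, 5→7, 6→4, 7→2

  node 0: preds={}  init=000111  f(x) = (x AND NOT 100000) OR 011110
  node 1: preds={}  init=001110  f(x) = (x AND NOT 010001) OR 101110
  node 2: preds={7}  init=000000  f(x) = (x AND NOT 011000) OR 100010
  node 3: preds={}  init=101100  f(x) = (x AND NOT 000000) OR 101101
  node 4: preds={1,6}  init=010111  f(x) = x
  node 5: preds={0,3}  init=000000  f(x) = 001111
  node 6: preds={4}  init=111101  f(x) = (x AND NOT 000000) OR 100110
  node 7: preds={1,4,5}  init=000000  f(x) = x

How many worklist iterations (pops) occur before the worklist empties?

10

Worklist (10 pops):
  #1 pop 0: in=000000 → 011111 (was 000111); enqueue []
  #2 pop 1: in=000000 → 101110 (was 001110); enqueue []
  #3 pop 2: in=000000 → 100010 (was 000000); enqueue []
  #4 pop 3: in=000000 → 101101 (was 101100); enqueue []
  #5 pop 4: in=111111 → 111111 (was 010111); enqueue []
  #6 pop 5: in=111111 → 001111 (was 000000); enqueue []
  #7 pop 6: in=111111 → 111111 (was 111101); enqueue [4]
  #8 pop 7: in=111111 → 111111 (was 000000); enqueue [2]
  #9 pop 4: in=111111 → 111111 (no change)
  #10 pop 2: in=111111 → 100111 (was 100010); enqueue []

Fixpoint:
  val[0] = 011111
  val[1] = 101110
  val[2] = 100111
  val[3] = 101101
  val[4] = 111111
  val[5] = 001111
  val[6] = 111111
  val[7] = 111111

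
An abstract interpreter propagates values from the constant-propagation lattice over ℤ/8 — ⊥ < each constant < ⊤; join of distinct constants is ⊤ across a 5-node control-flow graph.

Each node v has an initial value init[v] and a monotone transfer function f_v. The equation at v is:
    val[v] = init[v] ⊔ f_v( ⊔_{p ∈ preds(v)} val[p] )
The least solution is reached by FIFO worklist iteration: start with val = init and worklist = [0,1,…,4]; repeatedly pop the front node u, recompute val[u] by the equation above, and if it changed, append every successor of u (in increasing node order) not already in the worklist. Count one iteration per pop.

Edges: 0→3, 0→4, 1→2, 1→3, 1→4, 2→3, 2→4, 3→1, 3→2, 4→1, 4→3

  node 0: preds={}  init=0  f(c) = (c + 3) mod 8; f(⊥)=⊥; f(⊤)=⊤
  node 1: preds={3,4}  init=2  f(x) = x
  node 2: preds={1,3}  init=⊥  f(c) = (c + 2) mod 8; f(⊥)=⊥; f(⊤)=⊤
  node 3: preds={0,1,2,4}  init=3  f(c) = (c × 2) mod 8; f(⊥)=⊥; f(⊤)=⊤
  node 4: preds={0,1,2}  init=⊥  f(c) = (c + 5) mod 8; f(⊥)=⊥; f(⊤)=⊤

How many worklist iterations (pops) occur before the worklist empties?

8

Worklist (8 pops):
  #1 pop 0: in=⊥ → 0 (no change)
  #2 pop 1: in=3 → ⊤ (was 2); enqueue []
  #3 pop 2: in=⊤ → ⊤ (was ⊥); enqueue []
  #4 pop 3: in=⊤ → ⊤ (was 3); enqueue [1,2]
  #5 pop 4: in=⊤ → ⊤ (was ⊥); enqueue [3]
  #6 pop 1: in=⊤ → ⊤ (no change)
  #7 pop 2: in=⊤ → ⊤ (no change)
  #8 pop 3: in=⊤ → ⊤ (no change)

Fixpoint:
  val[0] = 0
  val[1] = ⊤
  val[2] = ⊤
  val[3] = ⊤
  val[4] = ⊤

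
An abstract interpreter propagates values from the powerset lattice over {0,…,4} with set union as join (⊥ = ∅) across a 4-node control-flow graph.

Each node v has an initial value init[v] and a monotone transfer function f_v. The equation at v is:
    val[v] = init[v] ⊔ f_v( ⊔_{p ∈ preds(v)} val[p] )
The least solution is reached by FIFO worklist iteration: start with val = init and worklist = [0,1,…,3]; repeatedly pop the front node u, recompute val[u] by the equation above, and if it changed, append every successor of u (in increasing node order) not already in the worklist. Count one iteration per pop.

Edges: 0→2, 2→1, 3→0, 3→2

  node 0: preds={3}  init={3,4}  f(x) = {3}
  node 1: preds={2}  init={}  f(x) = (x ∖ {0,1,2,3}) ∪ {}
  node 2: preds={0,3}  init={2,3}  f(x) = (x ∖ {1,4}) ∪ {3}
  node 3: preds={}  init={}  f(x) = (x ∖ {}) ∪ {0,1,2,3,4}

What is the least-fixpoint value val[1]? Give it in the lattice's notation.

Worklist (7 pops):
  #1 pop 0: in={} → {3,4} (no change)
  #2 pop 1: in={2,3} → {} (no change)
  #3 pop 2: in={3,4} → {2,3} (no change)
  #4 pop 3: in={} → {0,1,2,3,4} (was {}); enqueue [0,2]
  #5 pop 0: in={0,1,2,3,4} → {3,4} (no change)
  #6 pop 2: in={0,1,2,3,4} → {0,2,3} (was {2,3}); enqueue [1]
  #7 pop 1: in={0,2,3} → {} (no change)

Fixpoint:
  val[0] = {3,4}
  val[1] = {}
  val[2] = {0,2,3}
  val[3] = {0,1,2,3,4}

{}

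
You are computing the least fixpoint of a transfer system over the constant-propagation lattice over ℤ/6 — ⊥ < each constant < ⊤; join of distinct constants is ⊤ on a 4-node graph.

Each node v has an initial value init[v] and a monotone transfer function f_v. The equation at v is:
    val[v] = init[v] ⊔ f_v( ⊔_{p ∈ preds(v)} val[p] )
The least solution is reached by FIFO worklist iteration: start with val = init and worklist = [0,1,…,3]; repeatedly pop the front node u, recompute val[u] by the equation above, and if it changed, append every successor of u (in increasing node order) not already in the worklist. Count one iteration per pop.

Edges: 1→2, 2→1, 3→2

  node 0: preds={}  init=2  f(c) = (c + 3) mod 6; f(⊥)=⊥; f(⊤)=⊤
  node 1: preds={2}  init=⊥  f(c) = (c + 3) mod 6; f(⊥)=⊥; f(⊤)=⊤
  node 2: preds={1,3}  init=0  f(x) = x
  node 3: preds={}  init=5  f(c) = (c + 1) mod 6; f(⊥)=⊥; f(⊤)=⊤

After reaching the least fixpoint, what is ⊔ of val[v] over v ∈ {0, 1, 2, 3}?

Iteration log — 6 steps:
  step 1. node 0  ⊔preds=⊥  new=2  stable
  step 2. node 1  ⊔preds=0  new=3  old=⊥  +wl: 
  step 3. node 2  ⊔preds=⊤  new=⊤  old=0  +wl: 1
  step 4. node 3  ⊔preds=⊥  new=5  stable
  step 5. node 1  ⊔preds=⊤  new=⊤  old=3  +wl: 2
  step 6. node 2  ⊔preds=⊤  new=⊤  stable

Least fixpoint reached:
  node 0: 2
  node 1: ⊤
  node 2: ⊤
  node 3: 5

⊤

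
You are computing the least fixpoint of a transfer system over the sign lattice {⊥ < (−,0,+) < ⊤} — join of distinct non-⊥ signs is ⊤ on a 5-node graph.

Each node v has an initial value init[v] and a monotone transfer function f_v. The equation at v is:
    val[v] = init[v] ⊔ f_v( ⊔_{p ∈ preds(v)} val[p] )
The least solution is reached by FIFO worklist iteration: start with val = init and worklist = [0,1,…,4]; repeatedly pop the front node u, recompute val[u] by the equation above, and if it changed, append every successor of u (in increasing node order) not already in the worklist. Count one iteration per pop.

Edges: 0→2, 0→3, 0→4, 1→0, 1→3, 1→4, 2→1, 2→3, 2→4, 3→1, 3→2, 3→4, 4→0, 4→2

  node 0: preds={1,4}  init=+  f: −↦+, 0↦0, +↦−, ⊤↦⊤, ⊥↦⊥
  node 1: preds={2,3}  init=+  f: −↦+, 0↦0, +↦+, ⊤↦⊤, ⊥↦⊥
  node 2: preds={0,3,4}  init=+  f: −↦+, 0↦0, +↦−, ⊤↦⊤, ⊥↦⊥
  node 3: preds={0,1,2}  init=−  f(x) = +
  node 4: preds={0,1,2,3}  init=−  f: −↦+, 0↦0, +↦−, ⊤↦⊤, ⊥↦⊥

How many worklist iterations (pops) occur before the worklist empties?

Worklist (8 pops):
  #1 pop 0: in=⊤ → ⊤ (was +); enqueue []
  #2 pop 1: in=⊤ → ⊤ (was +); enqueue [0]
  #3 pop 2: in=⊤ → ⊤ (was +); enqueue [1]
  #4 pop 3: in=⊤ → ⊤ (was −); enqueue [2]
  #5 pop 4: in=⊤ → ⊤ (was −); enqueue []
  #6 pop 0: in=⊤ → ⊤ (no change)
  #7 pop 1: in=⊤ → ⊤ (no change)
  #8 pop 2: in=⊤ → ⊤ (no change)

Fixpoint:
  val[0] = ⊤
  val[1] = ⊤
  val[2] = ⊤
  val[3] = ⊤
  val[4] = ⊤

8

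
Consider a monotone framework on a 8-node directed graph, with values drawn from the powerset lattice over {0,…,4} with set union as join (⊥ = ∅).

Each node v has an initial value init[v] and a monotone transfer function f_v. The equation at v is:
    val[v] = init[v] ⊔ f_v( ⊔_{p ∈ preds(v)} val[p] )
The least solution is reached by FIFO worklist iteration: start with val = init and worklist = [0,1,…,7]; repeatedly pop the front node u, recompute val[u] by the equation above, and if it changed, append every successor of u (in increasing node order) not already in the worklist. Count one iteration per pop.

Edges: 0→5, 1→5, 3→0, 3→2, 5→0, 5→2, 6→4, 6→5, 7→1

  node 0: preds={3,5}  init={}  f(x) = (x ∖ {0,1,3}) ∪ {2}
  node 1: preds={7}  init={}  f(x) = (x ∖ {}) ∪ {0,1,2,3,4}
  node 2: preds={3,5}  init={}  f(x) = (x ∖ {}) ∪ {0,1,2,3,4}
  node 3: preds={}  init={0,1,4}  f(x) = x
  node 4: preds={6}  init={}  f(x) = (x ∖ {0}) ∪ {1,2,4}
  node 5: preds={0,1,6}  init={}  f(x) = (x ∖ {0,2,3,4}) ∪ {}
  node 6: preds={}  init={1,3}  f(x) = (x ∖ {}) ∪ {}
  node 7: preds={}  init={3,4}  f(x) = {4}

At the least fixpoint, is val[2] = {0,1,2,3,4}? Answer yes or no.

Worklist (10 pops):
  #1 pop 0: in={0,1,4} → {2,4} (was {}); enqueue []
  #2 pop 1: in={3,4} → {0,1,2,3,4} (was {}); enqueue []
  #3 pop 2: in={0,1,4} → {0,1,2,3,4} (was {}); enqueue []
  #4 pop 3: in={} → {0,1,4} (no change)
  #5 pop 4: in={1,3} → {1,2,3,4} (was {}); enqueue []
  #6 pop 5: in={0,1,2,3,4} → {1} (was {}); enqueue [0,2]
  #7 pop 6: in={} → {1,3} (no change)
  #8 pop 7: in={} → {3,4} (no change)
  #9 pop 0: in={0,1,4} → {2,4} (no change)
  #10 pop 2: in={0,1,4} → {0,1,2,3,4} (no change)

Fixpoint:
  val[0] = {2,4}
  val[1] = {0,1,2,3,4}
  val[2] = {0,1,2,3,4}
  val[3] = {0,1,4}
  val[4] = {1,2,3,4}
  val[5] = {1}
  val[6] = {1,3}
  val[7] = {3,4}

yes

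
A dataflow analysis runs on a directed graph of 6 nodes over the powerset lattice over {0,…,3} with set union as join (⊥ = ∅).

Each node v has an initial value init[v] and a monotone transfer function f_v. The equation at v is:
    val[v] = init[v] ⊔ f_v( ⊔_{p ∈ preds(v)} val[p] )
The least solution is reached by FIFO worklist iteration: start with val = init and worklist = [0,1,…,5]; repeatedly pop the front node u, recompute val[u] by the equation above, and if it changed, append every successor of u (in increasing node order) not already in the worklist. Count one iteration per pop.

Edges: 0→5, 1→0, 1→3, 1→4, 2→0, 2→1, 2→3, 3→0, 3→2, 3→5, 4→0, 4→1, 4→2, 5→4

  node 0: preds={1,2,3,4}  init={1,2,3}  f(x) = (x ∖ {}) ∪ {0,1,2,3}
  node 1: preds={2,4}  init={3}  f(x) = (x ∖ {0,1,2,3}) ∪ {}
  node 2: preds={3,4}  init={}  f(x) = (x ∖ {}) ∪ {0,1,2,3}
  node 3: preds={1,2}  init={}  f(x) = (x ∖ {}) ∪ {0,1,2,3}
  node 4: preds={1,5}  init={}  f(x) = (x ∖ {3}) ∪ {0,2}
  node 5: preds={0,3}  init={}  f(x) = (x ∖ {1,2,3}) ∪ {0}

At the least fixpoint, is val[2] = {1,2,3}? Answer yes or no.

Worklist (10 pops):
  #1 pop 0: in={3} → {0,1,2,3} (was {1,2,3}); enqueue []
  #2 pop 1: in={} → {3} (no change)
  #3 pop 2: in={} → {0,1,2,3} (was {}); enqueue [0,1]
  #4 pop 3: in={0,1,2,3} → {0,1,2,3} (was {}); enqueue [2]
  #5 pop 4: in={3} → {0,2} (was {}); enqueue []
  #6 pop 5: in={0,1,2,3} → {0} (was {}); enqueue [4]
  #7 pop 0: in={0,1,2,3} → {0,1,2,3} (no change)
  #8 pop 1: in={0,1,2,3} → {3} (no change)
  #9 pop 2: in={0,1,2,3} → {0,1,2,3} (no change)
  #10 pop 4: in={0,3} → {0,2} (no change)

Fixpoint:
  val[0] = {0,1,2,3}
  val[1] = {3}
  val[2] = {0,1,2,3}
  val[3] = {0,1,2,3}
  val[4] = {0,2}
  val[5] = {0}

no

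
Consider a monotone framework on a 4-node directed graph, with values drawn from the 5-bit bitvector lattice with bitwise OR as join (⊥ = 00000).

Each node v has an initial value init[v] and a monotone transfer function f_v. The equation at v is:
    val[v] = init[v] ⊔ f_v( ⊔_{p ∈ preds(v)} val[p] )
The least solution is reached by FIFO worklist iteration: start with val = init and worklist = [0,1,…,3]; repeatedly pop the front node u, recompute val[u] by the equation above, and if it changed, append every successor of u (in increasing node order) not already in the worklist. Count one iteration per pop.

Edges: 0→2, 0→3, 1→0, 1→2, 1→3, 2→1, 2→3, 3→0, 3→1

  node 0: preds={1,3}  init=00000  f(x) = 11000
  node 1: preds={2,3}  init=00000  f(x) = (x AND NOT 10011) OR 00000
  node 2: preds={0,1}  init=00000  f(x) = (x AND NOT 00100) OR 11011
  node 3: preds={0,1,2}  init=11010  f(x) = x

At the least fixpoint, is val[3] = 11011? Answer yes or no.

yes

Worklist (6 pops):
  #1 pop 0: in=11010 → 11000 (was 00000); enqueue []
  #2 pop 1: in=11010 → 01000 (was 00000); enqueue [0]
  #3 pop 2: in=11000 → 11011 (was 00000); enqueue [1]
  #4 pop 3: in=11011 → 11011 (was 11010); enqueue []
  #5 pop 0: in=11011 → 11000 (no change)
  #6 pop 1: in=11011 → 01000 (no change)

Fixpoint:
  val[0] = 11000
  val[1] = 01000
  val[2] = 11011
  val[3] = 11011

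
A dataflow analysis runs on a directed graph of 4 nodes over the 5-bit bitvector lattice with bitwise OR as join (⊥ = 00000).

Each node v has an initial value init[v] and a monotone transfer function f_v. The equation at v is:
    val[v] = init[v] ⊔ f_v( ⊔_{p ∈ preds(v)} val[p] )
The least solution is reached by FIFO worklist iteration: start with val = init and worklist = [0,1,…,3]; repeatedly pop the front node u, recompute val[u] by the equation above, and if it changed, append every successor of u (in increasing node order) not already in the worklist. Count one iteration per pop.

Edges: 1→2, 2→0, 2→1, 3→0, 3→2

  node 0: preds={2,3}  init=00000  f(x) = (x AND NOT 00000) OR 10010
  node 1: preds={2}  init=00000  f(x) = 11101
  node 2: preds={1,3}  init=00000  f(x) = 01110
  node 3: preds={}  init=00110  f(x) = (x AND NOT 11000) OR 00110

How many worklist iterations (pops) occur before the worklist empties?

Worklist (6 pops):
  #1 pop 0: in=00110 → 10110 (was 00000); enqueue []
  #2 pop 1: in=00000 → 11101 (was 00000); enqueue []
  #3 pop 2: in=11111 → 01110 (was 00000); enqueue [0,1]
  #4 pop 3: in=00000 → 00110 (no change)
  #5 pop 0: in=01110 → 11110 (was 10110); enqueue []
  #6 pop 1: in=01110 → 11101 (no change)

Fixpoint:
  val[0] = 11110
  val[1] = 11101
  val[2] = 01110
  val[3] = 00110

6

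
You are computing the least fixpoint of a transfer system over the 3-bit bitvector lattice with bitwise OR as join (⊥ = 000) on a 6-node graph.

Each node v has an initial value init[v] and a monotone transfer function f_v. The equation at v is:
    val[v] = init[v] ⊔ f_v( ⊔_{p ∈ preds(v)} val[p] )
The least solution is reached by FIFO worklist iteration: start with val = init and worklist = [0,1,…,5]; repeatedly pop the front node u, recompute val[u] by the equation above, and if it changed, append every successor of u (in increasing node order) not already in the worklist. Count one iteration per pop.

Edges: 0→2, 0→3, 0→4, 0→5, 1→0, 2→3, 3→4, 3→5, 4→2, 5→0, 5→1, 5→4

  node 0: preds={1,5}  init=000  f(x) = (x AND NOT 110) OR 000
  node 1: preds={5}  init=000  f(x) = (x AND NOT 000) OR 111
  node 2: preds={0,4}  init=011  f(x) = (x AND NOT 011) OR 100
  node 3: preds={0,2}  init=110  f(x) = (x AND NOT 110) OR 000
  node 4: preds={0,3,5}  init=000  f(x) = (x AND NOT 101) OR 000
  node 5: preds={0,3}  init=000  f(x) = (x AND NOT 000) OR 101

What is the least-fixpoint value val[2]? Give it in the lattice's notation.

Iteration log — 12 steps:
  step 1. node 0  ⊔preds=000  new=000  stable
  step 2. node 1  ⊔preds=000  new=111  old=000  +wl: 0
  step 3. node 2  ⊔preds=000  new=111  old=011  +wl: 
  step 4. node 3  ⊔preds=111  new=111  old=110  +wl: 
  step 5. node 4  ⊔preds=111  new=010  old=000  +wl: 2
  step 6. node 5  ⊔preds=111  new=111  old=000  +wl: 1,4
  step 7. node 0  ⊔preds=111  new=001  old=000  +wl: 3,5
  step 8. node 2  ⊔preds=011  new=111  stable
  step 9. node 1  ⊔preds=111  new=111  stable
  step 10. node 4  ⊔preds=111  new=010  stable
  step 11. node 3  ⊔preds=111  new=111  stable
  step 12. node 5  ⊔preds=111  new=111  stable

Least fixpoint reached:
  node 0: 001
  node 1: 111
  node 2: 111
  node 3: 111
  node 4: 010
  node 5: 111

111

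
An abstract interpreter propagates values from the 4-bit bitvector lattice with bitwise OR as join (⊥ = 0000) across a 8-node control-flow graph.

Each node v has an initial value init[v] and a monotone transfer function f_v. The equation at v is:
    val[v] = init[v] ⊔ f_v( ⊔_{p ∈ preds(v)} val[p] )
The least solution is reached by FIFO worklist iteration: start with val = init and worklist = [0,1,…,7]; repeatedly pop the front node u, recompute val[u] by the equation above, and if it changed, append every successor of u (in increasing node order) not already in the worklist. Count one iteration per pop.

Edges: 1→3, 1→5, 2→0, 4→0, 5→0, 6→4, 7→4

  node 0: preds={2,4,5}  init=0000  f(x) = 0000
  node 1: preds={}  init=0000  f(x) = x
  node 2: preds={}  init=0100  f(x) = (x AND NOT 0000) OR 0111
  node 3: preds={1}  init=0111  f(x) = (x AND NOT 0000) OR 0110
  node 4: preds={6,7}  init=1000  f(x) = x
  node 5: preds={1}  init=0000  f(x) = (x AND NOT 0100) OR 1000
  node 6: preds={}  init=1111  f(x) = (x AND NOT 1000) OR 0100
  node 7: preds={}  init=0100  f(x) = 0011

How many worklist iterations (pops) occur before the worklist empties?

Iteration log — 10 steps:
  step 1. node 0  ⊔preds=1100  new=0000  stable
  step 2. node 1  ⊔preds=0000  new=0000  stable
  step 3. node 2  ⊔preds=0000  new=0111  old=0100  +wl: 0
  step 4. node 3  ⊔preds=0000  new=0111  stable
  step 5. node 4  ⊔preds=1111  new=1111  old=1000  +wl: 
  step 6. node 5  ⊔preds=0000  new=1000  old=0000  +wl: 
  step 7. node 6  ⊔preds=0000  new=1111  stable
  step 8. node 7  ⊔preds=0000  new=0111  old=0100  +wl: 4
  step 9. node 0  ⊔preds=1111  new=0000  stable
  step 10. node 4  ⊔preds=1111  new=1111  stable

Least fixpoint reached:
  node 0: 0000
  node 1: 0000
  node 2: 0111
  node 3: 0111
  node 4: 1111
  node 5: 1000
  node 6: 1111
  node 7: 0111

10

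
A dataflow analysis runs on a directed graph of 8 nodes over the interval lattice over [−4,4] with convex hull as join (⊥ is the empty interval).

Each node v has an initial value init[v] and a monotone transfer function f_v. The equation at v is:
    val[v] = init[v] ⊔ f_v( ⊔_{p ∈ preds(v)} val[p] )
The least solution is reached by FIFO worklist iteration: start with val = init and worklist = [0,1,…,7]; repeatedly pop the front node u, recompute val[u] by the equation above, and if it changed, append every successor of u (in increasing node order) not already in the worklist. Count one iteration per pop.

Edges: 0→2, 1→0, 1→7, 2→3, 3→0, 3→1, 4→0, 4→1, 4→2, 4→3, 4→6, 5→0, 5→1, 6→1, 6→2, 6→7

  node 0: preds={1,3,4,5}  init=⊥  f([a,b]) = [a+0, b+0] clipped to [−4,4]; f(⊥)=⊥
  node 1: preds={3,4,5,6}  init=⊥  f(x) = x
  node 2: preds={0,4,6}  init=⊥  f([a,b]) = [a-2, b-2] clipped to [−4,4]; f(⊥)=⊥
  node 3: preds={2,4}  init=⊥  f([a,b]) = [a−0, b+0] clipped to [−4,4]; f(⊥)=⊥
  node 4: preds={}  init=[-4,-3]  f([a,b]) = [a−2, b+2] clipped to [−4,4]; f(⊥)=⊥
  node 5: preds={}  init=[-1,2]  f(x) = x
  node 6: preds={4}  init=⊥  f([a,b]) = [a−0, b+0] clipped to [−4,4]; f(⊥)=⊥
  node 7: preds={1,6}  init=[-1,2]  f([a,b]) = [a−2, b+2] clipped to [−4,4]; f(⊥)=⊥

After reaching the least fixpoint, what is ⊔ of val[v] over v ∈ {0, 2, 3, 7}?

Worklist (11 pops):
  #1 pop 0: in=[-4,2] → [-4,2] (was ⊥); enqueue []
  #2 pop 1: in=[-4,2] → [-4,2] (was ⊥); enqueue [0]
  #3 pop 2: in=[-4,2] → [-4,0] (was ⊥); enqueue []
  #4 pop 3: in=[-4,0] → [-4,0] (was ⊥); enqueue [1]
  #5 pop 4: in=⊥ → [-4,-3] (no change)
  #6 pop 5: in=⊥ → [-1,2] (no change)
  #7 pop 6: in=[-4,-3] → [-4,-3] (was ⊥); enqueue [2]
  #8 pop 7: in=[-4,2] → [-4,4] (was [-1,2]); enqueue []
  #9 pop 0: in=[-4,2] → [-4,2] (no change)
  #10 pop 1: in=[-4,2] → [-4,2] (no change)
  #11 pop 2: in=[-4,2] → [-4,0] (no change)

Fixpoint:
  val[0] = [-4,2]
  val[1] = [-4,2]
  val[2] = [-4,0]
  val[3] = [-4,0]
  val[4] = [-4,-3]
  val[5] = [-1,2]
  val[6] = [-4,-3]
  val[7] = [-4,4]

[-4,4]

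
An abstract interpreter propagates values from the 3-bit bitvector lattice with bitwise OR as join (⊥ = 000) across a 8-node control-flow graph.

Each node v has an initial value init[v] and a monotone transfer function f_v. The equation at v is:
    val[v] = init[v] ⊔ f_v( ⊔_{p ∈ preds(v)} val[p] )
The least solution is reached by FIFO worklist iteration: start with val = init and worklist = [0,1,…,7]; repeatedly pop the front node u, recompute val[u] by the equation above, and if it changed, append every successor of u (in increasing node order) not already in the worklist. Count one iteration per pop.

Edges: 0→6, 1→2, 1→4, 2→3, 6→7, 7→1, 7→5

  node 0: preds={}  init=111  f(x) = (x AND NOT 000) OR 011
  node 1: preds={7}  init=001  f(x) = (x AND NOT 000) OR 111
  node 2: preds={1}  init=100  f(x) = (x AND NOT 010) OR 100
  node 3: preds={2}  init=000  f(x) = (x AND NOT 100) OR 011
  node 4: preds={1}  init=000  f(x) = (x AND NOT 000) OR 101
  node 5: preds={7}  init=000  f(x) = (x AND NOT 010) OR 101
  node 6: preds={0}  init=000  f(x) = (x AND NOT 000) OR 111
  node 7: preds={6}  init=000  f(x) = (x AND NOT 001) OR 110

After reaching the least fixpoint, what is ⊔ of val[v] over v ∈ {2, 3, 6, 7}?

Worklist (10 pops):
  #1 pop 0: in=000 → 111 (no change)
  #2 pop 1: in=000 → 111 (was 001); enqueue []
  #3 pop 2: in=111 → 101 (was 100); enqueue []
  #4 pop 3: in=101 → 011 (was 000); enqueue []
  #5 pop 4: in=111 → 111 (was 000); enqueue []
  #6 pop 5: in=000 → 101 (was 000); enqueue []
  #7 pop 6: in=111 → 111 (was 000); enqueue []
  #8 pop 7: in=111 → 110 (was 000); enqueue [1,5]
  #9 pop 1: in=110 → 111 (no change)
  #10 pop 5: in=110 → 101 (no change)

Fixpoint:
  val[0] = 111
  val[1] = 111
  val[2] = 101
  val[3] = 011
  val[4] = 111
  val[5] = 101
  val[6] = 111
  val[7] = 110

111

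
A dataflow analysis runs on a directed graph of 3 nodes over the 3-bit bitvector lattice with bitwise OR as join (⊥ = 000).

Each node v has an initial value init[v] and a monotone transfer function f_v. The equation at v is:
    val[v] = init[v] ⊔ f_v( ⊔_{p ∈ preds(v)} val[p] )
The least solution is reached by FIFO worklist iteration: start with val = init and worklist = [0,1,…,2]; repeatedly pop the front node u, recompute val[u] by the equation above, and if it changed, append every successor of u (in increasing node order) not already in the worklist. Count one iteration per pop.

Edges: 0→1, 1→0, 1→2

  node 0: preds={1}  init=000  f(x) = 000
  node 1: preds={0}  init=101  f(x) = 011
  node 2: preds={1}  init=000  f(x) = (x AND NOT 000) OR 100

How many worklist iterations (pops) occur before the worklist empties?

Iteration log — 4 steps:
  step 1. node 0  ⊔preds=101  new=000  stable
  step 2. node 1  ⊔preds=000  new=111  old=101  +wl: 0
  step 3. node 2  ⊔preds=111  new=111  old=000  +wl: 
  step 4. node 0  ⊔preds=111  new=000  stable

Least fixpoint reached:
  node 0: 000
  node 1: 111
  node 2: 111

4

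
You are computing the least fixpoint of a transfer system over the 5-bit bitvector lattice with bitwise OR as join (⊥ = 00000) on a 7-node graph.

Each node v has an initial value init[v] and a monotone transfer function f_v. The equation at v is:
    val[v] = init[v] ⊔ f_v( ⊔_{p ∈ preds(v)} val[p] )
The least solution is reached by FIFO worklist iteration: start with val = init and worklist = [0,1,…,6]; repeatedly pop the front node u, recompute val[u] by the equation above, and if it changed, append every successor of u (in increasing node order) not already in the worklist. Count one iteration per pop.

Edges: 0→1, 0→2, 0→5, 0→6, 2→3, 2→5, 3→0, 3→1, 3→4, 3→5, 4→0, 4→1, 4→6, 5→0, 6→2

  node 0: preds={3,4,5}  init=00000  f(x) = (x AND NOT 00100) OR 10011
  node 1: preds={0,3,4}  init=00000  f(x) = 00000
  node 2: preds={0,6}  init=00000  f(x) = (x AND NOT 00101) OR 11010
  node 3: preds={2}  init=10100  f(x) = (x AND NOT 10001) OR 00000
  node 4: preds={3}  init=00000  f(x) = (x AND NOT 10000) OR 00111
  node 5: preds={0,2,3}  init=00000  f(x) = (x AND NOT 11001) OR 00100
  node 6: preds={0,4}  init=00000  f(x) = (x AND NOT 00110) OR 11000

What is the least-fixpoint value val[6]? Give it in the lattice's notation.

Iteration log — 12 steps:
  step 1. node 0  ⊔preds=10100  new=10011  old=00000  +wl: 
  step 2. node 1  ⊔preds=10111  new=00000  stable
  step 3. node 2  ⊔preds=10011  new=11010  old=00000  +wl: 
  step 4. node 3  ⊔preds=11010  new=11110  old=10100  +wl: 0,1
  step 5. node 4  ⊔preds=11110  new=01111  old=00000  +wl: 
  step 6. node 5  ⊔preds=11111  new=00110  old=00000  +wl: 
  step 7. node 6  ⊔preds=11111  new=11001  old=00000  +wl: 2
  step 8. node 0  ⊔preds=11111  new=11011  old=10011  +wl: 5,6
  step 9. node 1  ⊔preds=11111  new=00000  stable
  step 10. node 2  ⊔preds=11011  new=11010  stable
  step 11. node 5  ⊔preds=11111  new=00110  stable
  step 12. node 6  ⊔preds=11111  new=11001  stable

Least fixpoint reached:
  node 0: 11011
  node 1: 00000
  node 2: 11010
  node 3: 11110
  node 4: 01111
  node 5: 00110
  node 6: 11001

11001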